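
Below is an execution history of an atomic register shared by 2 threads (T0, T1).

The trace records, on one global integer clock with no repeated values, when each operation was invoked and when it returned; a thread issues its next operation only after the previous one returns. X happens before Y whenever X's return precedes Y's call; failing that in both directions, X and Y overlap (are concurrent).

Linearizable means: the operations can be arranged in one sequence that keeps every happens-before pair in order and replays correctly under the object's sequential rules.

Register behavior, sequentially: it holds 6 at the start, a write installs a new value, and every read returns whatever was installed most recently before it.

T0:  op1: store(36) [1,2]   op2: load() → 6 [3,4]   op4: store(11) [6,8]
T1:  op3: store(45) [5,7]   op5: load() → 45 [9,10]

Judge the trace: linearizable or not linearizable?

not linearizable

prefix check: 1..3 passes, 1..4 fails once op2's time-4 response joins
the completed operations (2 total) allow one real-time order; the atomic register replay rejects it
one such order, op1, op2, breaks at step 2 where op2 load() → 6 is illegal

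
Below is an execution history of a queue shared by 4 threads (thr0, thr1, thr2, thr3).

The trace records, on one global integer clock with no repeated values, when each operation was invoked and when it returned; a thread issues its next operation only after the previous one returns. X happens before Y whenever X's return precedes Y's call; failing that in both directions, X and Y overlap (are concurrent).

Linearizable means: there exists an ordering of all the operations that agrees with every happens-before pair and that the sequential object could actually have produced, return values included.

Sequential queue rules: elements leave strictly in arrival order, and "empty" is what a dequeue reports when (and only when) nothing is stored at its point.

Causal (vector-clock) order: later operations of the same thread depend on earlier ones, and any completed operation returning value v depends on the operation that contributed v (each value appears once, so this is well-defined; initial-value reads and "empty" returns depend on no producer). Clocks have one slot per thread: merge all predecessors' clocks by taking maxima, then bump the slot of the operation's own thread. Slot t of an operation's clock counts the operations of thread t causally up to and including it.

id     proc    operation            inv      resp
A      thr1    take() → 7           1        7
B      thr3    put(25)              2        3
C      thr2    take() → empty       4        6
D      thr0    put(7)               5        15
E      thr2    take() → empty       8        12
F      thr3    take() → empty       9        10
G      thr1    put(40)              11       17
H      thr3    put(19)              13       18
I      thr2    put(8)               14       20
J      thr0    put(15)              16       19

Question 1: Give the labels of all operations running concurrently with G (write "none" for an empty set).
G spans [11,17]; an op avoiding the whole window 11..17 is ordered, any other is concurrent
A [1,7]: before
B [2,3]: before
C [4,6]: before
D [5,15]: concurrent
E [8,12]: concurrent
F [9,10]: before
H [13,18]: concurrent
I [14,20]: concurrent
J [16,19]: concurrent

D, E, H, I, J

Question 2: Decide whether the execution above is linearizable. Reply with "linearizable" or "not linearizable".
cut after 6 events: linearizable; cut after 7 events (A responds, time 7): not linearizable
no legal order exists: 3 real-time-consistent candidates over 3 completed queue operations, all rejected
completion choices over the 1 pending operation (D) were checked; none helps
e.g. A, B, C (pending dropped): illegal at step 1, since A take() → 7 cannot apply there
e.g. B, A, C (pending dropped): illegal at step 2, since A take() → 7 cannot apply there

not linearizable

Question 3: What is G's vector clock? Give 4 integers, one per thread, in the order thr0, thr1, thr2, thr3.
B (invocation 2): nothing precedes it; thr3's component alone gives (0, 0, 0, 1)
C (invocation 4): nothing precedes it; thr2's component alone gives (0, 0, 1, 0)
D (invocation 5): nothing precedes it; thr0's component alone gives (1, 0, 0, 0)
VC(F, invoked at 9): max of VC(B)=(0, 0, 0, 1), then +1 on thread thr3 → (0, 0, 0, 2)
VC(E, invoked at 8): max of VC(C)=(0, 0, 1, 0), then +1 on thread thr2 → (0, 0, 2, 0)
VC(A, invoked at 1): max of VC(D)=(1, 0, 0, 0), then +1 on thread thr1 → (1, 1, 0, 0)
VC(J, invoked at 16): max of VC(D)=(1, 0, 0, 0), then +1 on thread thr0 → (2, 0, 0, 0)
VC(H, invoked at 13): max of VC(F)=(0, 0, 0, 2), then +1 on thread thr3 → (0, 0, 0, 3)
VC(I, invoked at 14): max of VC(E)=(0, 0, 2, 0), then +1 on thread thr2 → (0, 0, 3, 0)
VC(G, invoked at 11): max of VC(A)=(1, 1, 0, 0), then +1 on thread thr1 → (1, 2, 0, 0)
target: VC(G) = (1, 2, 0, 0)

(1, 2, 0, 0)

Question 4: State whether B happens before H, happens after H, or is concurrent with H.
B spans [2,3], H spans [13,18]
resp(B)=3 < inv(H)=13

before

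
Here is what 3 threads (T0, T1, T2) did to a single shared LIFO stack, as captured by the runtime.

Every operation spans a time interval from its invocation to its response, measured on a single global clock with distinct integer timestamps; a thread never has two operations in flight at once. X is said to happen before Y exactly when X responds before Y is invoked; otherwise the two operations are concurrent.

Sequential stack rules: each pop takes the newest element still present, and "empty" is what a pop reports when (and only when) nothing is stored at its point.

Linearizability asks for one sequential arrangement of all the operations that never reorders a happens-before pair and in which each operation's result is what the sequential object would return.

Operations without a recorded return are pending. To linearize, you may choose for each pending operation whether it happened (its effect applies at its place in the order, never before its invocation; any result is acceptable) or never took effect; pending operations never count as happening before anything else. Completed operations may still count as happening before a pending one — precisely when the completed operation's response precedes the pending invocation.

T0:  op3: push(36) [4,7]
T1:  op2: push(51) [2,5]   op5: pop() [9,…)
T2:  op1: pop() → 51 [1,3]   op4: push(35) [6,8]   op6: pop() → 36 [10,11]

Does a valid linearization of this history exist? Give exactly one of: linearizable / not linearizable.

one valid linearization: op2, op1, op3, op4, op5, op6
1. op2 push(51), leaving stack <51>
2. op1 pop() → 51, leaving stack <>
3. op3 push(36), leaving stack <36>
4. op4 push(35), leaving stack <36,35>
5. op5 pop() (pending, included), leaving stack <36>
6. op6 pop() → 36, leaving stack <>

linearizable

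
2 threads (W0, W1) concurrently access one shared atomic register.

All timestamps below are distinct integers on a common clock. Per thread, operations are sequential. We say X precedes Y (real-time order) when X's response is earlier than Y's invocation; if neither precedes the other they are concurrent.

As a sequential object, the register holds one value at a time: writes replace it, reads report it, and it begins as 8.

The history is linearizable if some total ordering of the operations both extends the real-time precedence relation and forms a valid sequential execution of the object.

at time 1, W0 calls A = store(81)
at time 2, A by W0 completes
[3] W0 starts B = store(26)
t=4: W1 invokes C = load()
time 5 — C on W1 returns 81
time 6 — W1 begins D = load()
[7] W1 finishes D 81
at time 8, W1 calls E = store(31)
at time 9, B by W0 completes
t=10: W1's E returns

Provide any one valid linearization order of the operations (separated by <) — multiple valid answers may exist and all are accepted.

1. A store(81), leaving value 81
2. C load() → 81, leaving value 81
3. D load() → 81, leaving value 81
4. B store(26), leaving value 26
5. E store(31), leaving value 31

A < C < D < B < E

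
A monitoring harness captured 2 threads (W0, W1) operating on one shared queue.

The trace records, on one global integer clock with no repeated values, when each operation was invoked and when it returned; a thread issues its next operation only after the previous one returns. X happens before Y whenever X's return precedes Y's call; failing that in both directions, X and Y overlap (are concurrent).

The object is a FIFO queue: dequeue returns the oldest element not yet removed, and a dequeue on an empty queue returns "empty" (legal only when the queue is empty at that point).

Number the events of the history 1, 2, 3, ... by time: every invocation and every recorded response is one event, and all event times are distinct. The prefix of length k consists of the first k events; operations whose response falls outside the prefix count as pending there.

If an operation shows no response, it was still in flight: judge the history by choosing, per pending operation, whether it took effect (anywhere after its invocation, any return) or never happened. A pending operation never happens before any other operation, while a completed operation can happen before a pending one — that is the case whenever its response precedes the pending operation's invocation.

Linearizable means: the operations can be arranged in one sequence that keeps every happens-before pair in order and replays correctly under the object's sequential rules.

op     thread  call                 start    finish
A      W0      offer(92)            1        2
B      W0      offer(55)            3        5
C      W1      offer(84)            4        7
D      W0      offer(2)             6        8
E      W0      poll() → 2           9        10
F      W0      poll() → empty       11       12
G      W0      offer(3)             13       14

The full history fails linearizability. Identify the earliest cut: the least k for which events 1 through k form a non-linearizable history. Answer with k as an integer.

a valid linearization of events 1..9 exists, for instance A, B, C, D:
after step 1 (A offer(92)): queue <92>
after step 2 (B offer(55)): queue <92,55>
after step 3 (C offer(84)): queue <92,55,84>
after step 4 (D offer(2)): queue <92,55,84,2>
include event 10 — E responding at 10 — and every candidate order breaks
sample order A, B, C, D, E stalls at step 5 — E poll() → 2 has no legal effect
sample order A, B, D, C, E stalls at step 5 — E poll() → 2 has no legal effect

10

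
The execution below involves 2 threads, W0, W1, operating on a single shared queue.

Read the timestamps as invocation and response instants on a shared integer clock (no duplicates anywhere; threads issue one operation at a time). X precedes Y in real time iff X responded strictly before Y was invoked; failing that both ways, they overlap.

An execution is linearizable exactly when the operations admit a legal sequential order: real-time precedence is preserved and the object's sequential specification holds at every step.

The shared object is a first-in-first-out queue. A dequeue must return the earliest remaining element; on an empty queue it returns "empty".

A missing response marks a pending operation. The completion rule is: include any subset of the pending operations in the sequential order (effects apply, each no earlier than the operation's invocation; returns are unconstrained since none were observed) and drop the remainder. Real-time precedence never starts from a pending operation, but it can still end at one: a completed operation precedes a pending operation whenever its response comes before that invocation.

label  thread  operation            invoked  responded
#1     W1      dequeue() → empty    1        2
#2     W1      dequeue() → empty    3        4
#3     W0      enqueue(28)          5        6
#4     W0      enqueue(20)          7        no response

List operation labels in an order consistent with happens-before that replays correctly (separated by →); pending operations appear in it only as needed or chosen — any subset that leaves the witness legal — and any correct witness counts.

1. #1 dequeue() → empty, leaving queue <>
2. #2 dequeue() → empty, leaving queue <>
3. #3 enqueue(28), leaving queue <28>

#1 → #2 → #3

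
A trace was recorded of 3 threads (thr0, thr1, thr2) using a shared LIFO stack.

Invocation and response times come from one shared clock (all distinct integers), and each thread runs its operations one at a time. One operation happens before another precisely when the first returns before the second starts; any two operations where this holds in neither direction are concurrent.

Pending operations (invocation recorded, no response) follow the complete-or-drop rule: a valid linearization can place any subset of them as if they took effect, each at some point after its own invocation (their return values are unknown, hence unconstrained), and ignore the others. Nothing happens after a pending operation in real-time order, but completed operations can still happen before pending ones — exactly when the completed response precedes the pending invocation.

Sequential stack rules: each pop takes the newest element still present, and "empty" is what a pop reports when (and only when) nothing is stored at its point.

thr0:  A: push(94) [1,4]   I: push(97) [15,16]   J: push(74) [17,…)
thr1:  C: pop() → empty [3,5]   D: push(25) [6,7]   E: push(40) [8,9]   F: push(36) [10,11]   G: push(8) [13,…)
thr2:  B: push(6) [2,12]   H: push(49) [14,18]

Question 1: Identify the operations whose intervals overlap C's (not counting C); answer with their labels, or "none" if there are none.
overlap test against C [3,5]: concurrent iff the interval meets 3..5
A [1,4]: concurrent
B [2,12]: concurrent
D [6,7]: after
E [8,9]: after
F [10,11]: after
G [13,…): after
H [14,18]: after
I [15,16]: after
J [17,…): after

A, B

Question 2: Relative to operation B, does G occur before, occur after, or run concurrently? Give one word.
G spans [13,…), B spans [2,12]
resp(B)=12 < inv(G)=13

after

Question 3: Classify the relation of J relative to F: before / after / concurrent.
J spans [17,…), F spans [10,11]
resp(F)=11 < inv(J)=17

after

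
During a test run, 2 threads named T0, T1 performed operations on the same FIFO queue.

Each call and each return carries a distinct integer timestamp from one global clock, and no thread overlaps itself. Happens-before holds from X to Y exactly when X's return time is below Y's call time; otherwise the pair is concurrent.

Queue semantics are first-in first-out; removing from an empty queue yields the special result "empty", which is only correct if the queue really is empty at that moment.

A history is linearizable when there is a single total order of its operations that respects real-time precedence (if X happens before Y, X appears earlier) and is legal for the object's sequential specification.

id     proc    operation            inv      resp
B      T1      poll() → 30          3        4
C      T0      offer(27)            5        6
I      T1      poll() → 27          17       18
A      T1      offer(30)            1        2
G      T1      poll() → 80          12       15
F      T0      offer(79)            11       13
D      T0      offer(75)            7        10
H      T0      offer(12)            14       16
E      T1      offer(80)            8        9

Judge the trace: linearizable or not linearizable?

not linearizable

already the first 15 events (up to G's response at time 15) admit no linearization; the first 14 still do
every one of the 4 real-time-consistent orders over 7 completed FIFO queue ops fails the sequential spec
no completion choice of the 1 pending operation (H) rescues it — every subset was tried
take A, B, C, D, E, F, G (pending dropped): step 7 already fails, because G poll() → 80 cannot occur there
take A, B, C, D, E, G, F (pending dropped): step 6 already fails, because G poll() → 80 cannot occur there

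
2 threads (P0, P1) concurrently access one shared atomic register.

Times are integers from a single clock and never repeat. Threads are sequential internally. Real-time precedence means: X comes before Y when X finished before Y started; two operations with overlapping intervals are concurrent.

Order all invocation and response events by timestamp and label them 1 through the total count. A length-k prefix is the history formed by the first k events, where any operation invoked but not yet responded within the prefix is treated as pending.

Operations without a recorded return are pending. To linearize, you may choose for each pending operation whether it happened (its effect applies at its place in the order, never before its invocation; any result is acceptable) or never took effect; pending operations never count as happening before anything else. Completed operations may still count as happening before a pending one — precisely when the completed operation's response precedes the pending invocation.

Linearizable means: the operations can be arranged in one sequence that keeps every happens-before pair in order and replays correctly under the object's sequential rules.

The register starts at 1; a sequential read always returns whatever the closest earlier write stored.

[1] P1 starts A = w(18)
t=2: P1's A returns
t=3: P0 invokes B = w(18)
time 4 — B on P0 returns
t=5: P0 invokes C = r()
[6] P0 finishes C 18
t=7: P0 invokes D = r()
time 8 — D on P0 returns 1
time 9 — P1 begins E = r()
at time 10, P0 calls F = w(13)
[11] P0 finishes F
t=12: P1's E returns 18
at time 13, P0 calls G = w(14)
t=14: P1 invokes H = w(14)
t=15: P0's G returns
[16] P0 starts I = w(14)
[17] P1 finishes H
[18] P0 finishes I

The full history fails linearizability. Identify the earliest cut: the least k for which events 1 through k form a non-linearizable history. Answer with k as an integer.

8

events 1..7 are linearizable; a witness order is A, B, C:
after step 1 (A w(18)): value 18
after step 2 (B w(18)): value 18
after step 3 (C r() → 18): value 18
at event 8 (D's time-8 response) nothing linearizes any more
for example A, B, C, D fails at step 4: D r() → 1 is not legal there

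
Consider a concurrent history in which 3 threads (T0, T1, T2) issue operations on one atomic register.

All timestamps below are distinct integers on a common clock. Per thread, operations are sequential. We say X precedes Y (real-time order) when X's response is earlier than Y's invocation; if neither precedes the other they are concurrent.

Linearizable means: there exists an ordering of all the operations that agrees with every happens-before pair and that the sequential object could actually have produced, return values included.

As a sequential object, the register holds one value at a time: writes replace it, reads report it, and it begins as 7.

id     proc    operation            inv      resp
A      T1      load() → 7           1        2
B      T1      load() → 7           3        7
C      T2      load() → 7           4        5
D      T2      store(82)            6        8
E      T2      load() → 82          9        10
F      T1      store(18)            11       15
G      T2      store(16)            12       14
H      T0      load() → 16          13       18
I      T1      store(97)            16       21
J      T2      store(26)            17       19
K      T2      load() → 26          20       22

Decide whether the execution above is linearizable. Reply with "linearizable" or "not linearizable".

witness order: A, B, C, D, E, F, G, H, I, J, K
step 1: A load() → 7 — value 7
step 2: B load() → 7 — value 7
step 3: C load() → 7 — value 7
step 4: D store(82) — value 82
step 5: E load() → 82 — value 82
step 6: F store(18) — value 18
step 7: G store(16) — value 16
step 8: H load() → 16 — value 16
step 9: I store(97) — value 97
step 10: J store(26) — value 26
step 11: K load() → 26 — value 26

linearizable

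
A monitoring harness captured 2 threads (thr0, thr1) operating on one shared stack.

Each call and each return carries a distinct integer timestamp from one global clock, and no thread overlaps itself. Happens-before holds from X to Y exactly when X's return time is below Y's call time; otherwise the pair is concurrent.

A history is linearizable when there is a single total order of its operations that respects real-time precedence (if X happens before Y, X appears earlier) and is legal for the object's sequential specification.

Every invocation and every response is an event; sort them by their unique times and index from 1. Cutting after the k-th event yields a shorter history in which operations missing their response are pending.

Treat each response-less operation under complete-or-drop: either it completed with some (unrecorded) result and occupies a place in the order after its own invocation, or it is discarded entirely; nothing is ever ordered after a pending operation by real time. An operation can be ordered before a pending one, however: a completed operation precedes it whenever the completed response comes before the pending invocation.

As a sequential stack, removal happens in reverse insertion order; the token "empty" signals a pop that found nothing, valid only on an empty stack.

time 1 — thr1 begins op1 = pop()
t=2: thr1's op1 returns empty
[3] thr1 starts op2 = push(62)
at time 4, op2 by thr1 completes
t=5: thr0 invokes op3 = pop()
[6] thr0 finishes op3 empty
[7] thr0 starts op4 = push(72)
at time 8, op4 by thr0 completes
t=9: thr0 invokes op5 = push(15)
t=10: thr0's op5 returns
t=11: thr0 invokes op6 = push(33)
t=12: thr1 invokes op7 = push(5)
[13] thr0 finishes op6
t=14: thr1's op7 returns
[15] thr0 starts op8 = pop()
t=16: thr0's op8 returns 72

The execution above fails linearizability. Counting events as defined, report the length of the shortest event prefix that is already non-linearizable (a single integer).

6

events 1..5 are linearizable, e.g. via op1, op2:
1. op1 pop() → empty, leaving stack <>
2. op2 push(62), leaving stack <62>
once event 6 joins (op3's response, time 6), exhaustive search finds no witness
take op1, op2, op3: step 3 already fails, because op3 pop() → empty cannot occur there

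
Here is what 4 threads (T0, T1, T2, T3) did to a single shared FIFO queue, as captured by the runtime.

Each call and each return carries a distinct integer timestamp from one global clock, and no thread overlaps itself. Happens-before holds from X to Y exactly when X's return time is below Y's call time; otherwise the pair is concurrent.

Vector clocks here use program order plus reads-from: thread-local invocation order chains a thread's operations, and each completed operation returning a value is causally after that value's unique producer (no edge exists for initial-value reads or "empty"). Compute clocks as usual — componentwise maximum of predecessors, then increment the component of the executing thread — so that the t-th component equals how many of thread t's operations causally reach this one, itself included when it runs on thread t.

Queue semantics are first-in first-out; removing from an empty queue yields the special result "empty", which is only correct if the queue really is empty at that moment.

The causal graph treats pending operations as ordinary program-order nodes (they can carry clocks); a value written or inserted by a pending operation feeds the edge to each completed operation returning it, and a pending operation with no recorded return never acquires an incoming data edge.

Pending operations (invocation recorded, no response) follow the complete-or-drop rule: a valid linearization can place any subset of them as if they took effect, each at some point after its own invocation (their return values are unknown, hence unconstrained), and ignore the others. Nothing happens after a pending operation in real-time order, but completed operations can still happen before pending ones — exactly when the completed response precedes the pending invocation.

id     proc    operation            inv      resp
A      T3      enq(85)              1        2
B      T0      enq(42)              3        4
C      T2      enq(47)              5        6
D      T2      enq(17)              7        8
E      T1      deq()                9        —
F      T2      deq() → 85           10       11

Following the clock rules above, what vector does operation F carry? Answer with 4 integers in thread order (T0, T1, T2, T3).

(0, 0, 3, 1)

invoked at 1, A has no predecessors; its own T3 bump gives (0, 0, 0, 1)
invoked at 5, C has no predecessors; its own T2 bump gives (0, 0, 1, 0)
invoked at 9, E has no predecessors; its own T1 bump gives (0, 1, 0, 0)
invoked at 3, B has no predecessors; its own T0 bump gives (1, 0, 0, 0)
merge at D (invoked 7): VC(C)=(0, 0, 1, 0), own-thread bump on T2 → (0, 0, 2, 0)
merge at F (invoked 10): VC(A)=(0, 0, 0, 1), VC(D)=(0, 0, 2, 0), own-thread bump on T2 → (0, 0, 3, 1)
target: VC(F) = (0, 0, 3, 1)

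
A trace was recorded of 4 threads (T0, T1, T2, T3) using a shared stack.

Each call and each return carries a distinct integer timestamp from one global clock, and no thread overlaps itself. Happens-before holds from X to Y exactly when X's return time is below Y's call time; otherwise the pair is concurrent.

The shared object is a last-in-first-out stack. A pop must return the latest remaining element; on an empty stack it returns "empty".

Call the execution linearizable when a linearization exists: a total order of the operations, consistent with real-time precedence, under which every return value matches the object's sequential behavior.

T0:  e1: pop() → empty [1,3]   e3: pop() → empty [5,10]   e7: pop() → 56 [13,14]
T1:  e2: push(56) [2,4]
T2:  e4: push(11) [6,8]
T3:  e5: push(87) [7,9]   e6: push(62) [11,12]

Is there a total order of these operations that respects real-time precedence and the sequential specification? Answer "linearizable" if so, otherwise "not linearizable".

not linearizable

events 1..9 are fine; event 10 — the response of e3 at time 10 — makes the prefix non-linearizable
real-time-consistent orders of the 5 completed operations: 12 — all fail the stack replay
take e1, e2, e3, e4, e5: step 3 already fails, because e3 pop() → empty cannot occur there
take e1, e2, e3, e5, e4: step 3 already fails, because e3 pop() → empty cannot occur there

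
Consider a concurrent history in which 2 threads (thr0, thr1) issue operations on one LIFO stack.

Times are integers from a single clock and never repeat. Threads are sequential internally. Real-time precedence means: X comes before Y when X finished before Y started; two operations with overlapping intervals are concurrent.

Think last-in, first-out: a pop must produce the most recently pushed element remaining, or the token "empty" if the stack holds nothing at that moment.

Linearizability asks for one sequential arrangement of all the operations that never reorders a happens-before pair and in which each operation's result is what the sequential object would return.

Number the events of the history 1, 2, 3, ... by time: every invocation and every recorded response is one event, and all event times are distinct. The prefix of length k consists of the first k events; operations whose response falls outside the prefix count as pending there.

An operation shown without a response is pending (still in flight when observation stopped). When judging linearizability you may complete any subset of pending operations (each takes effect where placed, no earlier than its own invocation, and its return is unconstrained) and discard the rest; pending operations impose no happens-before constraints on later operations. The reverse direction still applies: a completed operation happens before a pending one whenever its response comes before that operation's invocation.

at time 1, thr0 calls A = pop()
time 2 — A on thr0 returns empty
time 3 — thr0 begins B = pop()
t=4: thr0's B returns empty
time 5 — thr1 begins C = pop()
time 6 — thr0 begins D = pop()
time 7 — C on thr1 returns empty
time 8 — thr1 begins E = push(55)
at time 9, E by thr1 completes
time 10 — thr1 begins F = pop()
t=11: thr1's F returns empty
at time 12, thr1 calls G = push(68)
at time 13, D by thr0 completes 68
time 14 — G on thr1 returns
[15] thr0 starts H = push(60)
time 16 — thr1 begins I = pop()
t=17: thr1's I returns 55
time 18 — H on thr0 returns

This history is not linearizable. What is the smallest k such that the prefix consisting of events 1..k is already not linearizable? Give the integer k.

13

events 1..12 are still linearizable — one witness is A, B, C, E, D, F:
after step 1 (A pop() → empty): stack <>
after step 2 (B pop() → empty): stack <>
after step 3 (C pop() → empty): stack <>
after step 4 (E push(55)): stack <55>
after step 5 (D pop() (pending, included)): stack <>
after step 6 (F pop() → empty): stack <>
event 13 — D's response, time 13 — after it, nothing linearizes
no completion choice of the 1 pending operation (G) rescues it — every subset was tried
e.g. A, B, C, D, E, F (pending dropped): illegal at step 4, since D pop() → 68 cannot apply there
e.g. A, B, C, E, D, F (pending dropped): illegal at step 5, since D pop() → 68 cannot apply there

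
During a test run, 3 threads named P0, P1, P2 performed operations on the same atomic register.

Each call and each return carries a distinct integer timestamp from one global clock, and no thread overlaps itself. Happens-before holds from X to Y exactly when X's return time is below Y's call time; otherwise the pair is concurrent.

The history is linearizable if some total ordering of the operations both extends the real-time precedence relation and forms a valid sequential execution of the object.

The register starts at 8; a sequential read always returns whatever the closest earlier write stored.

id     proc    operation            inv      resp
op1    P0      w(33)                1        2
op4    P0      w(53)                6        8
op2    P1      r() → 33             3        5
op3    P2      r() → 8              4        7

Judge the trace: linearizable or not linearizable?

not linearizable

prefix check: 1..6 passes, 1..7 fails once op3's time-7 response joins
real-time-consistent orders of the 3 completed operations: 2 — all fail the atomic register replay
completion choices over the 1 pending operation (op4) were checked; none helps
one such order, op1, op2, op3 (pending dropped), breaks at step 3 where op3 r() → 8 is illegal
one such order, op1, op3, op2 (pending dropped), breaks at step 2 where op3 r() → 8 is illegal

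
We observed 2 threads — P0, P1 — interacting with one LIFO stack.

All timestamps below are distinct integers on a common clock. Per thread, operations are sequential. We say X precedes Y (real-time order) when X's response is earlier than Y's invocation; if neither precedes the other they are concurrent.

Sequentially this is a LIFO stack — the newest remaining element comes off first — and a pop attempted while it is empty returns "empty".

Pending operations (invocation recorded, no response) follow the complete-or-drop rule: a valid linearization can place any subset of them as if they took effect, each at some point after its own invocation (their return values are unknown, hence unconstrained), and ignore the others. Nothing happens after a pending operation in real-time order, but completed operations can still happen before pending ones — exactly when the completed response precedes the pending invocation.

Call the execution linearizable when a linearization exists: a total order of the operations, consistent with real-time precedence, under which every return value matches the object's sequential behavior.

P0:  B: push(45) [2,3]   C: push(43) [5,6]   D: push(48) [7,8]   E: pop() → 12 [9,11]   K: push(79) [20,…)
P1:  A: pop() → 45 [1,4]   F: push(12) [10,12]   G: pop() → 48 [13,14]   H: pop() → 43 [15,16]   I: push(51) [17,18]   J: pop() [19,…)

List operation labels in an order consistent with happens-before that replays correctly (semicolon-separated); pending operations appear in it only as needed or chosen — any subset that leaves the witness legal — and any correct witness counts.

after step 1 (B push(45)): stack <45>
after step 2 (A pop() → 45): stack <>
after step 3 (C push(43)): stack <43>
after step 4 (D push(48)): stack <43,48>
after step 5 (F push(12)): stack <43,48,12>
after step 6 (E pop() → 12): stack <43,48>
after step 7 (G pop() → 48): stack <43>
after step 8 (H pop() → 43): stack <>
after step 9 (I push(51)): stack <51>

B; A; C; D; F; E; G; H; I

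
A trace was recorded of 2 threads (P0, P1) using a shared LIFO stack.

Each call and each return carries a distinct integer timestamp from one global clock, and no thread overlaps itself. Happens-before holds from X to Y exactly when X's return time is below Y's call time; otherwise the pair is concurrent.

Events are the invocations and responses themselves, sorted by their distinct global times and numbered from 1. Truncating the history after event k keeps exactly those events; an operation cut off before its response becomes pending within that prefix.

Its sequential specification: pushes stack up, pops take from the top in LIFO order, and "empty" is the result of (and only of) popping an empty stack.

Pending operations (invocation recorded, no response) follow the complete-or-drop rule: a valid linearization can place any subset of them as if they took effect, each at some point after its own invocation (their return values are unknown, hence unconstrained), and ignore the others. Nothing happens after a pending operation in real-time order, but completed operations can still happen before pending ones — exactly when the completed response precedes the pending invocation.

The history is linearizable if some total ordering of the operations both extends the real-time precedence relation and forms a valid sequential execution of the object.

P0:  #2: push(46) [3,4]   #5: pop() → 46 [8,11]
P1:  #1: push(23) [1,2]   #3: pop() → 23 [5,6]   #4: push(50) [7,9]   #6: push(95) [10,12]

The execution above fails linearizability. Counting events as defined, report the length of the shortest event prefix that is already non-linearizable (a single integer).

events 1..5 are linearizable; a witness order is #1, #2:
step 1: #1 push(23) — stack <23>
step 2: #2 push(46) — stack <23,46>
at event 6 (#3's time-6 response) nothing linearizes any more
e.g. #1, #2, #3: illegal at step 3, since #3 pop() → 23 cannot apply there

6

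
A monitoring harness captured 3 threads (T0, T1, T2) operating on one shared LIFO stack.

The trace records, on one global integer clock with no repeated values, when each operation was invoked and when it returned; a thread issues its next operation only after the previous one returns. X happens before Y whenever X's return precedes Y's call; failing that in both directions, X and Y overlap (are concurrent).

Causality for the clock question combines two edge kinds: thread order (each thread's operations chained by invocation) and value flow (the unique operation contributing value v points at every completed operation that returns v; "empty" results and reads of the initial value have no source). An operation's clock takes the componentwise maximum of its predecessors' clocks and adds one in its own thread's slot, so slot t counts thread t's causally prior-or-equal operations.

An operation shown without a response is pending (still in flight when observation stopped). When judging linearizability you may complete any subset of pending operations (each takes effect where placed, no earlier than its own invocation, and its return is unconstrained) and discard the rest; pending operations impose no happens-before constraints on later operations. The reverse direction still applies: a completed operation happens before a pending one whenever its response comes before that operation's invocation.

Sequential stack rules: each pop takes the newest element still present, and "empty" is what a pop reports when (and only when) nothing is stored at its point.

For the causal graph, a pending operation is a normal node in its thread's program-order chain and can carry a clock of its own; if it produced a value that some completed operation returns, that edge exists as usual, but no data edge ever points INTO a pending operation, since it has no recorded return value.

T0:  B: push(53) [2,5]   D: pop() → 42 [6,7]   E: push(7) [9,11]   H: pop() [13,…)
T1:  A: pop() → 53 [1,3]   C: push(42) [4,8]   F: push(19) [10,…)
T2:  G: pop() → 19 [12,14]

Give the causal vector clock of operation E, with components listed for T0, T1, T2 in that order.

(3, 2, 0)

no predecessors for B (invoked 2): T0 increments from zero → (1, 0, 0)
invoked at 1, A merges VC(B)=(1, 0, 0) and bumps T1's slot → (1, 1, 0)
invoked at 4, C merges VC(A)=(1, 1, 0) and bumps T1's slot → (1, 2, 0)
invoked at 10, F merges VC(C)=(1, 2, 0) and bumps T1's slot → (1, 3, 0)
invoked at 6, D merges VC(B)=(1, 0, 0), VC(C)=(1, 2, 0) and bumps T0's slot → (2, 2, 0)
invoked at 12, G merges VC(F)=(1, 3, 0) and bumps T2's slot → (1, 3, 1)
invoked at 9, E merges VC(D)=(2, 2, 0) and bumps T0's slot → (3, 2, 0)
invoked at 13, H merges VC(E)=(3, 2, 0) and bumps T0's slot → (4, 2, 0)
target: VC(E) = (3, 2, 0)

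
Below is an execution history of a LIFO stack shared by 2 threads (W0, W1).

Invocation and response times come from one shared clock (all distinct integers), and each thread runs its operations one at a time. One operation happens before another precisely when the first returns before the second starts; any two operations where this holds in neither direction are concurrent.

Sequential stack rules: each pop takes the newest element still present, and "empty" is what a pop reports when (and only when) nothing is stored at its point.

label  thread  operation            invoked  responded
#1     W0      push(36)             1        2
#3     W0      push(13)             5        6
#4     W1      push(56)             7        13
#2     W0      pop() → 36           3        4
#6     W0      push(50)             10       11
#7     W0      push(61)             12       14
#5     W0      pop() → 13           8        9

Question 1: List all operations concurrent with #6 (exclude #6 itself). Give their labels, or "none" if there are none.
Answer: #4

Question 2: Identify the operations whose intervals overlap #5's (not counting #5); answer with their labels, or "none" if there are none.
Answer: #4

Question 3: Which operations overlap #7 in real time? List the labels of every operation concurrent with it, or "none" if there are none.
Answer: #4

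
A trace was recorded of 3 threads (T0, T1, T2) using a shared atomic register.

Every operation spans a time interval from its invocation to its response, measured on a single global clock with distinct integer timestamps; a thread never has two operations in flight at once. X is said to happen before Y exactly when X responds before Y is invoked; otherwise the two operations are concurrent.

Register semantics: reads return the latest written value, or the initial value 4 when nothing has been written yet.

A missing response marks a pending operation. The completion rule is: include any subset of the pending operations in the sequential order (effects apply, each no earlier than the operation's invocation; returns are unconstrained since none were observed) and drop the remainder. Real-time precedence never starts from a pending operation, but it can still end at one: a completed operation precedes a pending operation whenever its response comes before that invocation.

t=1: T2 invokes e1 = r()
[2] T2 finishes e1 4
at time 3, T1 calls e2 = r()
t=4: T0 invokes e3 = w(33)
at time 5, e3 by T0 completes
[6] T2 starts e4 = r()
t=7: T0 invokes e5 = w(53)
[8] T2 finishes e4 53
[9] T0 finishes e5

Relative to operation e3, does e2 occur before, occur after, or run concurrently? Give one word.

e2 spans [3,…), e3 spans [4,5]
the intervals overlap in both directions

concurrent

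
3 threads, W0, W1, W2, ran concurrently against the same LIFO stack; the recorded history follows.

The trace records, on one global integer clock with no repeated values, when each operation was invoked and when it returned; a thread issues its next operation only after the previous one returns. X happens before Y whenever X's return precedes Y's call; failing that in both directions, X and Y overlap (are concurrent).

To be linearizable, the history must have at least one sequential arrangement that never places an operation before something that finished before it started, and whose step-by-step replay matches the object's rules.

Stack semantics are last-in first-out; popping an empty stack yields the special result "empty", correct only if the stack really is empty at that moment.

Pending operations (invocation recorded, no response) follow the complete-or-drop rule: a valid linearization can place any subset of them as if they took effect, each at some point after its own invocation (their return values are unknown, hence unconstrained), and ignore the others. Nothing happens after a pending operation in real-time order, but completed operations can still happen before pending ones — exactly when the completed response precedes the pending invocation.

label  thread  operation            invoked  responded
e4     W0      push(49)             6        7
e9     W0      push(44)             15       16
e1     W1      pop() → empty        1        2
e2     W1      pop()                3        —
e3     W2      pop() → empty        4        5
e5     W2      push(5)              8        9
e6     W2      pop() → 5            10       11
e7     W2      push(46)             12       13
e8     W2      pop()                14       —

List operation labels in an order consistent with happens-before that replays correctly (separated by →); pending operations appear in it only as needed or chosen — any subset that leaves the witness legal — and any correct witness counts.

e1 → e2 → e3 → e4 → e5 → e6 → e7 → e8 → e9

1. e1 pop() → empty, leaving stack <>
2. e2 pop() (pending, included), leaving stack <>
3. e3 pop() → empty, leaving stack <>
4. e4 push(49), leaving stack <49>
5. e5 push(5), leaving stack <49,5>
6. e6 pop() → 5, leaving stack <49>
7. e7 push(46), leaving stack <49,46>
8. e8 pop() (pending, included), leaving stack <49>
9. e9 push(44), leaving stack <49,44>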